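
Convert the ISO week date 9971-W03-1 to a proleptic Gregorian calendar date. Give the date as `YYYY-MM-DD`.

ISO week 1 of 9971 is the week containing the first Thursday of 9971.
Week 3, day 1 (Monday) lands on 9971-01-18.

9971-01-18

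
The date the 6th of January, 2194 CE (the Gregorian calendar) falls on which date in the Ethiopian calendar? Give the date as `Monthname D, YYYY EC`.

Tahsas 27, 2186 EC

Both dates share Julian Day Number 2522408; in the Ethiopian calendar that is 27 Tahsas 2186 EC.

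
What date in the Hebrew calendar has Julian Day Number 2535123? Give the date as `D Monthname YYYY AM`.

1 Cheshvan 5989 AM

The Gregorian equivalent of JDN 2535123 is 30 October 2228.
In the Hebrew calendar that day is 1 Cheshvan 5989 AM.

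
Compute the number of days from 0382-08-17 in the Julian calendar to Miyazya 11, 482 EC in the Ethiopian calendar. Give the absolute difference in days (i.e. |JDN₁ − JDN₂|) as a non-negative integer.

JDN of the first date = 1860812.
JDN of the second date = 1900126.
|1900126 − 1860812| = 39314.

39314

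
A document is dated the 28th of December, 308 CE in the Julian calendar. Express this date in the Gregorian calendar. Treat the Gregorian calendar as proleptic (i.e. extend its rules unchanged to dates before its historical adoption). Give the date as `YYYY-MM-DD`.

0308-12-29

The Julian–Gregorian offset here is 1 day (Julian trailing).
28 December 308 Julian + 1 day → 29 December 308 Gregorian.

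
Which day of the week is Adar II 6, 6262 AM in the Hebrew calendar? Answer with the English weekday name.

Thursday

This is JDN 2634971 (16 March 2502 Gregorian).
2634971 ≡ 3 (mod 7); counting from Monday = 0 gives Thursday.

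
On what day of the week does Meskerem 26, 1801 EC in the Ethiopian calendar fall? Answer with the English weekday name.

Wednesday

This is JDN 2381696 (5 October 1808 Gregorian).
2381696 ≡ 2 (mod 7); counting from Monday = 0 gives Wednesday.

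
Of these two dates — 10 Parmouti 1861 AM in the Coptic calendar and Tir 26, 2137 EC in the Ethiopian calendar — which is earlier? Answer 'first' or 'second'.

First date → JDN 2504614; second date → JDN 2504540.
JDN 2504540 < JDN 2504614, so the second date is earlier.

second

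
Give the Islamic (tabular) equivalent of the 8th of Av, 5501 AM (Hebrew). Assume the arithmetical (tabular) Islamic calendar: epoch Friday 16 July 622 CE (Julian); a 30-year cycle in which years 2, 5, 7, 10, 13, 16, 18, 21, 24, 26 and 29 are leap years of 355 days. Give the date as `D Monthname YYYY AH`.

7 Jumada al-Awwal 1154 AH

Both dates share Julian Day Number 2357149; in the tabular Islamic calendar that is 7 Jumada al-Awwal 1154 AH.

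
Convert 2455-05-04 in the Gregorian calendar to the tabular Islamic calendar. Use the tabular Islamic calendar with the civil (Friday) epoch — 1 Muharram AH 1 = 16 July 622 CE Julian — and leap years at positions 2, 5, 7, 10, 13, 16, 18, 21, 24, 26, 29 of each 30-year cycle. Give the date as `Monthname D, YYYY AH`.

Muharram 16, 1890 AH

Julian Day Number of the source date = 2617854.
Converting JDN 2617854 to the tabular Islamic calendar gives 16 Muharram 1890 AH.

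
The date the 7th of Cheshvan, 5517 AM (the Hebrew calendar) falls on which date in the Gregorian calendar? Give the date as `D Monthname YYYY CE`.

Both dates share Julian Day Number 2362730; in the Gregorian calendar that is 31 October 1756 CE.

31 October 1756 CE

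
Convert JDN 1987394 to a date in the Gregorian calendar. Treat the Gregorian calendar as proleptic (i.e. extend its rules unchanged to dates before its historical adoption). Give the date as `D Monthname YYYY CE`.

14 March 729 CE

JDN 2451545 is 1 Jan 2000; 1987394 is −464151 days from there.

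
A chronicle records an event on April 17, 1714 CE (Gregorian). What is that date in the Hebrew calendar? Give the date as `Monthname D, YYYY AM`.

Iyar 2, 5474 AM

Both dates share Julian Day Number 2347192; in the Hebrew calendar that is 2 Iyar 5474 AM.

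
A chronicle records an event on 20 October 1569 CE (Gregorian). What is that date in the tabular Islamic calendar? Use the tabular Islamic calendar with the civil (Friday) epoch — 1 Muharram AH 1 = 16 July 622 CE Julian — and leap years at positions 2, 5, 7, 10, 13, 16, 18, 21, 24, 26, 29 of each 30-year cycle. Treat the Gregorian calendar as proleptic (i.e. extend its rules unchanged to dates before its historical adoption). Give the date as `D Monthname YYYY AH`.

Julian Day Number of the source date = 2294418.
Converting JDN 2294418 to the tabular Islamic calendar gives 28 Rabi' al-Thani 977 AH.

28 Rabi' al-Thani 977 AH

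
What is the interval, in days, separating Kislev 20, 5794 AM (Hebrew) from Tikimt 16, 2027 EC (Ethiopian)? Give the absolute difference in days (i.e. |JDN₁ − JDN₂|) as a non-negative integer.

First date → JDN 2463944; second date → JDN 2464262.
The interval is |2463944 − 2464262| = 318 days.

318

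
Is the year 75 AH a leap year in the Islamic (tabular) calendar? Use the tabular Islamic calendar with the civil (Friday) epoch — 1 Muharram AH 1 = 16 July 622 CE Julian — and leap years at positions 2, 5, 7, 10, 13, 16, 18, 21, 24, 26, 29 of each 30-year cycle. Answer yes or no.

no

Year 75 AH is year 15 of its 30-year cycle; leap positions are 2, 5, 7, 10, 13, 16, 18, 21, 24, 26, 29, so it is a common year (354 days).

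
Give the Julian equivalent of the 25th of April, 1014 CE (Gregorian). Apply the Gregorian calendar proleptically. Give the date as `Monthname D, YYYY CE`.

April 19, 1014 CE

The Julian–Gregorian offset here is 6 days (Julian trailing).
25 April 1014 Gregorian − 6 days → 19 April 1014 Julian.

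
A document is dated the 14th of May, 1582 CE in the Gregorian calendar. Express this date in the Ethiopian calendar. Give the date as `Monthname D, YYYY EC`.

Ginbot 9, 1574 EC

Julian Day Number of the source date = 2299007.
Converting JDN 2299007 to the Ethiopian calendar gives 9 Ginbot 1574 EC.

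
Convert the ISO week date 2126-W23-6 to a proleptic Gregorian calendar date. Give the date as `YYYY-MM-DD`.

2126-06-08

ISO week 1 of 2126 is the week containing the first Thursday of 2126.
Week 23, day 6 (Saturday) lands on 2126-06-08.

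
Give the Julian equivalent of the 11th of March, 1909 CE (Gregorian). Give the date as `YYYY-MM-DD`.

For dates in this range the Gregorian date is 13 days ahead of the Julian.
11 March 1909 Gregorian − 13 days → 26 February 1909 Julian.

1909-02-26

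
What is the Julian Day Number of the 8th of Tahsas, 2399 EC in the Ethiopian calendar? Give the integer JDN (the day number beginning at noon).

In the Gregorian calendar the same day is 20 December 2406.
JDN 2451545 is 1 January 2000 CE (Gregorian); the target day is +148642 days from there, so JDN = 2600187.

2600187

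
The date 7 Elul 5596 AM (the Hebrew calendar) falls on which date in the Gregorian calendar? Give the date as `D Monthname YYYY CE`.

Julian Day Number of the source date = 2391877.
Converting JDN 2391877 to the Gregorian calendar gives 20 August 1836 CE.

20 August 1836 CE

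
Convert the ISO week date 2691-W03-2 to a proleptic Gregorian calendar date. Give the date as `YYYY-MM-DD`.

ISO week 1 of 2691 is the week containing the first Thursday of 2691.
Week 3, day 2 (Tuesday) lands on 2691-01-13.

2691-01-13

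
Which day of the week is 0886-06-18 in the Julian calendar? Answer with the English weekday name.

Saturday

Equivalently 22 June 886 Gregorian, JDN 2044838.
2044838 ≡ 5 (mod 7); counting from Monday = 0 gives Saturday.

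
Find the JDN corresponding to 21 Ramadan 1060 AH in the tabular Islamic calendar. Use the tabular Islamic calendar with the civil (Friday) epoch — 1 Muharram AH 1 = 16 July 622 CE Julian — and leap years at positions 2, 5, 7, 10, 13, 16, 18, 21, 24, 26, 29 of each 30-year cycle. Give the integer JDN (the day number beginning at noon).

2323970

Equivalently 17 September 1650 (Gregorian).
JDN 2451545 is 1 January 2000 CE (Gregorian); the target day is −127575 days from there, so JDN = 2323970.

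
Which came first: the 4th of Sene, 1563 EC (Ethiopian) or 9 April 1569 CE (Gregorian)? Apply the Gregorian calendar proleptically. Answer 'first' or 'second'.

First date → JDN 2295014; second date → JDN 2294224.
JDN 2294224 < JDN 2295014, so the second date is earlier.

second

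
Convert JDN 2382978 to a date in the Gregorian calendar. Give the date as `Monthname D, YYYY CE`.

Counting from JDN 2299161 = 15 Oct 1582 gives an offset of 83817 days.

April 9, 1812 CE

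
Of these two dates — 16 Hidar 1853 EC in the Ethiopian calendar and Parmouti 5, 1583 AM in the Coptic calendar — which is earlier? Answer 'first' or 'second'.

The two dates have Julian Day Numbers 2400739 and 2403069 respectively.
Since 2400739 < 2403069, the first date comes first.

first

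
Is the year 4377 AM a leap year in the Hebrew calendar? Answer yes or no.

Hebrew year 4377 is year 7 of its 19-year Metonic cycle; leap years are at positions 3, 6, 8, 11, 14, 17, 19, so it is a common year (12 months).

no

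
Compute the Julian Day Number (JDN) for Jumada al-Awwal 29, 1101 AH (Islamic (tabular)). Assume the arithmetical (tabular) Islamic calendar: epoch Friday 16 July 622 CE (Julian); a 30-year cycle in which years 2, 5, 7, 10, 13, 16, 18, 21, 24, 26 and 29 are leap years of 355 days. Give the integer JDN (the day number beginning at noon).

In the Gregorian calendar the same day is 10 March 1690.
JDN 2299161 is 15 October 1582 CE (Gregorian); the target day is +39228 days from there, so JDN = 2338389.

2338389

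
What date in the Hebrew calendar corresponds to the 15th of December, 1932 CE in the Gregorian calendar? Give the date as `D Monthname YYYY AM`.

16 Kislev 5693 AM

Julian Day Number of the source date = 2427057.
Converting JDN 2427057 to the Hebrew calendar gives 16 Kislev 5693 AM.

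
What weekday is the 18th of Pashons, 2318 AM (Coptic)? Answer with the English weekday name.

Monday

This is JDN 2671571 (31 May 2602 Gregorian).
Since JDN mod 7 = 0 (0 = Monday), the day is Monday.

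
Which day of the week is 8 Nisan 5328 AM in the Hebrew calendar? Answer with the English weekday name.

In the proleptic Gregorian calendar this is 16 April 1568 (JDN 2293866).
2293866 ≡ 1 (mod 7); counting from Monday = 0 gives Tuesday.

Tuesday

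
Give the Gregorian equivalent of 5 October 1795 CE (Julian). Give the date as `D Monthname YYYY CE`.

The Julian–Gregorian offset here is 11 days (Julian trailing).
5 October 1795 Julian + 11 days → 16 October 1795 Gregorian.

16 October 1795 CE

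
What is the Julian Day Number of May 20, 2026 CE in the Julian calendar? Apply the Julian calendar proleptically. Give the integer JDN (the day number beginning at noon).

2461194

In the Gregorian calendar the same day is 2 June 2026.
JDN 2451545 is 1 January 2000 CE (Gregorian); the target day is +9649 days from there, so JDN = 2461194.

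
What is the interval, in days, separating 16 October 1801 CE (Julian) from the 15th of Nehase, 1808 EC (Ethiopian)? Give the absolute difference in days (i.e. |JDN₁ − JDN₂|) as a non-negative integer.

JDN of the first date = 2379162.
JDN of the second date = 2384572.
|2384572 − 2379162| = 5410.

5410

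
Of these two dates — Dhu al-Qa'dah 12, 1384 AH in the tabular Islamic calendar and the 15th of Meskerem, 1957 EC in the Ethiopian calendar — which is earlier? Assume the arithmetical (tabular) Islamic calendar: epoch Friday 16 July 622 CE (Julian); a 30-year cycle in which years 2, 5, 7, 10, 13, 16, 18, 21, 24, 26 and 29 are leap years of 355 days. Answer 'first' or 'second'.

second

Converting both to JDN: 2438835 vs 2438664; the smaller is the second.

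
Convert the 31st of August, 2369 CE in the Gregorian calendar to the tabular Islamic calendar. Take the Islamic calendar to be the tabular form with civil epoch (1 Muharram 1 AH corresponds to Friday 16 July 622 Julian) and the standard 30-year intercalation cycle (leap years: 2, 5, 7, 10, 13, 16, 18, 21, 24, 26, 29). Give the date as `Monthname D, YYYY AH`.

Both dates share Julian Day Number 2586562; in the tabular Islamic calendar that is 27 Ramadan 1801 AH.

Ramadan 27, 1801 AH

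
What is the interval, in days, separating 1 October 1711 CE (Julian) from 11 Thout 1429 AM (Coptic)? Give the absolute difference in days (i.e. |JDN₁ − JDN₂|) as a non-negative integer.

First date → JDN 2346274; second date → JDN 2346617.
The interval is |2346274 − 2346617| = 343 days.

343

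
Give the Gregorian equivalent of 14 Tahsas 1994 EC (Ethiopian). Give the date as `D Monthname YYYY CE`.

23 December 2001 CE

Julian Day Number of the source date = 2452267.
Converting JDN 2452267 to the Gregorian calendar gives 23 December 2001 CE.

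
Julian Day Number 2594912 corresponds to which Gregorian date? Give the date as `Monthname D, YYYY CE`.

July 11, 2392 CE

Counting from JDN 2299161 = 15 Oct 1582 gives an offset of 295751 days.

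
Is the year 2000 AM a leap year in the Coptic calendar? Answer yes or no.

2000 mod 4 = 0; in the Coptic calendar a year is leap when year mod 4 = 3, so it is a common year.

no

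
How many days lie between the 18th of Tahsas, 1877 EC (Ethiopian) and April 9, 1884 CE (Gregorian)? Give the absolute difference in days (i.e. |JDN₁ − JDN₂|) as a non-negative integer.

First date → JDN 2409537; second date → JDN 2409276.
The interval is |2409537 − 2409276| = 261 days.

261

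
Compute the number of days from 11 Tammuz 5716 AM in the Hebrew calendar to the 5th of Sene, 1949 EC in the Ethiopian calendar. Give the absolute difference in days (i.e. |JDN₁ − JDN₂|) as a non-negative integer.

357

First date → JDN 2435645; second date → JDN 2436002.
The interval is |2435645 − 2436002| = 357 days.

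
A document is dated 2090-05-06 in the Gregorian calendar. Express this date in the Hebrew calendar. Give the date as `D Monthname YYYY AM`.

6 Iyar 5850 AM

Julian Day Number of the source date = 2484543.
Converting JDN 2484543 to the Hebrew calendar gives 6 Iyar 5850 AM.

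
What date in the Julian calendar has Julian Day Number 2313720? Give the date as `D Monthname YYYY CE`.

The Gregorian equivalent of JDN 2313720 is 25 August 1622.
In the Julian calendar that day is 15 August 1622 CE.

15 August 1622 CE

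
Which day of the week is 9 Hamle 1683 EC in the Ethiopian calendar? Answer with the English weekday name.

This is JDN 2338879 (13 July 1691 Gregorian).
Since JDN mod 7 = 4 (0 = Monday), the day is Friday.

Friday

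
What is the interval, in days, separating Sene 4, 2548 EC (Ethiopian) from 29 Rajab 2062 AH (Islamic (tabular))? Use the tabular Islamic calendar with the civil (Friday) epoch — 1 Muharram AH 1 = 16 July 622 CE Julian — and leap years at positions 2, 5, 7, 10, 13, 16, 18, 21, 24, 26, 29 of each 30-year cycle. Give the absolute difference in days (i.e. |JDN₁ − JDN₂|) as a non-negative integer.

24209

First date → JDN 2654786; second date → JDN 2678995.
The interval is |2654786 − 2678995| = 24209 days.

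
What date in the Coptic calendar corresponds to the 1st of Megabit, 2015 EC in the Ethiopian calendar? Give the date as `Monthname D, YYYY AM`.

Paremhat 1, 1739 AM

Both dates share Julian Day Number 2460014; in the Coptic calendar that is 1 Paremhat 1739 AM.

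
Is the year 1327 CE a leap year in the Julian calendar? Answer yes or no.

no

1327 mod 4 = 3, so it is a common year in the Julian calendar.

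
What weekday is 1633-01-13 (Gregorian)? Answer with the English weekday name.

Thursday

JDN 2317514 mod 7 = 3, and JDN 0 was a Monday, so this is a Thursday.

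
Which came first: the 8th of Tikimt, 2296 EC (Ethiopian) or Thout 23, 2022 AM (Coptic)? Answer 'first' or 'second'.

first

The two dates have Julian Day Numbers 2562507 and 2563222 respectively.
Since 2562507 < 2563222, the first date comes first.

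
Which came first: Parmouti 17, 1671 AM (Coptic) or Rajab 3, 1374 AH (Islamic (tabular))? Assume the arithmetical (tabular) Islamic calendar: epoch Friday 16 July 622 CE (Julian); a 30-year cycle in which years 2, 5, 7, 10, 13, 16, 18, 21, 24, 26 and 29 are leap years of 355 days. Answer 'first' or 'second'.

second

The two dates have Julian Day Numbers 2435223 and 2435164 respectively.
Since 2435164 < 2435223, the second date comes first.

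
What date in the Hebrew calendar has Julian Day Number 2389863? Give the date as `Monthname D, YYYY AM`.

Adar 1, 5591 AM

The Gregorian equivalent of JDN 2389863 is 14 February 1831.
In the Hebrew calendar that day is Adar 1, 5591 AM.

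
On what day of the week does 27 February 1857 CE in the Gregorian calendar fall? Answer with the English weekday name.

Since JDN mod 7 = 4 (0 = Monday), the day is Friday.

Friday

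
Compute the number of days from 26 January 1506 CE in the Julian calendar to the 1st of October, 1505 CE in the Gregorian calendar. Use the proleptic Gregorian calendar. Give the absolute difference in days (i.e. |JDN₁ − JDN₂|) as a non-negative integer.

JDN of the first date = 2271150.
JDN of the second date = 2271023.
|2271023 − 2271150| = 127.

127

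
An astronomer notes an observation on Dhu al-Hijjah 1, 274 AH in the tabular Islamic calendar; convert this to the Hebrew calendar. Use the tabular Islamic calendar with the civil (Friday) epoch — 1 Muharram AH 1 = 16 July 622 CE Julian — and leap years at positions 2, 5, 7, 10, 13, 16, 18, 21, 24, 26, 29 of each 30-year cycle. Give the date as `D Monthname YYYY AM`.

Both dates share Julian Day Number 2045507; in the Hebrew calendar that is 2 Iyar 4648 AM.

2 Iyar 4648 AM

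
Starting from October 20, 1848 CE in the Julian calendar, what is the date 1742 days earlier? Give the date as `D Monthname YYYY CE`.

13 January 1844 CE

Counting 1742 days back from JDN 2396333 reaches JDN 2394591, which is 13 January 1844 CE.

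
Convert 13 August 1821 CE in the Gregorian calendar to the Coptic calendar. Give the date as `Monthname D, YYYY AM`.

Mesori 8, 1537 AM

Julian Day Number of the source date = 2386391.
Converting JDN 2386391 to the Coptic calendar gives 8 Mesori 1537 AM.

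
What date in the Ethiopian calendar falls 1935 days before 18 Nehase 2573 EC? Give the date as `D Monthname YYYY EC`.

29 Miyazya 2568 EC

Counting 1935 days back from JDN 2663991 reaches JDN 2662056, which is 29 Miyazya 2568 EC.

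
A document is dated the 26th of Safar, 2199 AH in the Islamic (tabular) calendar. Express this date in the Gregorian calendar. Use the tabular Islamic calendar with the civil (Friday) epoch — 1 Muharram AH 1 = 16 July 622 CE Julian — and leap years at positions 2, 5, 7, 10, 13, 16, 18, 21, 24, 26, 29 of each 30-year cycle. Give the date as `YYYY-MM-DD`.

Both dates share Julian Day Number 2727393; in the Gregorian calendar that is 1 April 2755 CE.

2755-04-01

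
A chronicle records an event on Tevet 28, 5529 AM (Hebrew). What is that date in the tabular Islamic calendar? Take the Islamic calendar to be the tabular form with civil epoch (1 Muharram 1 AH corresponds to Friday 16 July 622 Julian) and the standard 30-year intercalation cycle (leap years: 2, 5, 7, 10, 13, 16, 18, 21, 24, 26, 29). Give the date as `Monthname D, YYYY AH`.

Sha'ban 28, 1182 AH

Julian Day Number of the source date = 2367181.
Converting JDN 2367181 to the tabular Islamic calendar gives 28 Sha'ban 1182 AH.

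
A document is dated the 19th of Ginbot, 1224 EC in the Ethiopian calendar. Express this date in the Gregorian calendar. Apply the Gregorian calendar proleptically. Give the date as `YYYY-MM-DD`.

Julian Day Number of the source date = 2171180.
Converting JDN 2171180 to the Gregorian calendar gives 21 May 1232 CE.

1232-05-21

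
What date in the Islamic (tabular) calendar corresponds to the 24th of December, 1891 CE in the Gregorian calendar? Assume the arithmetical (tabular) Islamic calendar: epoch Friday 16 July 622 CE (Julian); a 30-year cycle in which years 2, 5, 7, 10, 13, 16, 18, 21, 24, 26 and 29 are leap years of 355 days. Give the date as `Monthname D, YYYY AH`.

Jumada al-Awwal 22, 1309 AH

Julian Day Number of the source date = 2412091.
Converting JDN 2412091 to the tabular Islamic calendar gives 22 Jumada al-Awwal 1309 AH.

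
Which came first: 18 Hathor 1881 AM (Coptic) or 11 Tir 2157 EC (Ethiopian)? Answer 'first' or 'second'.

first

First date → JDN 2511777; second date → JDN 2511830.
JDN 2511777 < JDN 2511830, so the first date is earlier.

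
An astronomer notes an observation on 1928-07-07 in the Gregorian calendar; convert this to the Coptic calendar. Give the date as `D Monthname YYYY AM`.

30 Paoni 1644 AM

Both dates share Julian Day Number 2425435; in the Coptic calendar that is 30 Paoni 1644 AM.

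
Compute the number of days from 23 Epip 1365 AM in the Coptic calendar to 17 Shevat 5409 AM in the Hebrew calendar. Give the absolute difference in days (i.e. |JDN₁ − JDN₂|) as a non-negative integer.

178

First date → JDN 2323553; second date → JDN 2323375.
The interval is |2323553 − 2323375| = 178 days.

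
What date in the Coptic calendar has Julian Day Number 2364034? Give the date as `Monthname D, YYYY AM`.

The Gregorian equivalent of JDN 2364034 is 27 May 1760.
In the Coptic calendar that day is Pashons 21, 1476 AM.

Pashons 21, 1476 AM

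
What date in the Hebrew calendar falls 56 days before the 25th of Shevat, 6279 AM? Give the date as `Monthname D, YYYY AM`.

Kislev 28, 6279 AM

Counting 56 days back from JDN 2641161 reaches JDN 2641105, which is Kislev 28, 6279 AM.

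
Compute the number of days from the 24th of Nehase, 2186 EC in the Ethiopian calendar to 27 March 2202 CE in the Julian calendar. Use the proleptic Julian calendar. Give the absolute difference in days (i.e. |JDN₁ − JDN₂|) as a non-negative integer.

JDN of the first date = 2522645.
JDN of the second date = 2525424.
|2525424 − 2522645| = 2779.

2779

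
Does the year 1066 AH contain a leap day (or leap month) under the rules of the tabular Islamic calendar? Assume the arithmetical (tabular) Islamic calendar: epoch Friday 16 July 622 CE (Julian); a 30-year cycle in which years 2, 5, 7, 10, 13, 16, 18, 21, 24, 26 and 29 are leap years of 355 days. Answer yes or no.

Year 1066 AH is year 16 of its 30-year cycle; leap positions are 2, 5, 7, 10, 13, 16, 18, 21, 24, 26, 29, so it is a leap year (355 days).

yes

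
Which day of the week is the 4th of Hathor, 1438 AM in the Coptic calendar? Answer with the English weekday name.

Equivalently 11 November 1721 Gregorian, JDN 2349957.
JDN 2349957 mod 7 = 1, and JDN 0 was a Monday, so this is a Tuesday.

Tuesday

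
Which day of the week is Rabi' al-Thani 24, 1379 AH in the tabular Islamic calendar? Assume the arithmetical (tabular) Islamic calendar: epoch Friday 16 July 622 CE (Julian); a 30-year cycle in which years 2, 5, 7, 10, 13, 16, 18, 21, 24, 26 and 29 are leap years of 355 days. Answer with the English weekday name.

Tuesday

This is JDN 2436869 (27 October 1959 Gregorian).
Since JDN mod 7 = 1 (0 = Monday), the day is Tuesday.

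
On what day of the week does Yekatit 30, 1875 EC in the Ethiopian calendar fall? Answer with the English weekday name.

This is JDN 2408878 (8 March 1883 Gregorian).
2408878 ≡ 3 (mod 7); counting from Monday = 0 gives Thursday.

Thursday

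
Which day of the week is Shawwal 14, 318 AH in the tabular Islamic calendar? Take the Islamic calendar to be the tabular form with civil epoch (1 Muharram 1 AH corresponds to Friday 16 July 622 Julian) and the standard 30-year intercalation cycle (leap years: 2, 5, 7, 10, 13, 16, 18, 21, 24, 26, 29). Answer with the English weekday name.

Tuesday

Equivalently 14 November 930 Gregorian, JDN 2061053.
2061053 ≡ 1 (mod 7); counting from Monday = 0 gives Tuesday.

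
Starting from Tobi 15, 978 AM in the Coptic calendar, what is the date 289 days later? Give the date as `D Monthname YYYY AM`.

29 Paopi 979 AM

JDN of Tobi 15, 978 AM = 2182013.
2182013 + 289 = 2182302.
JDN 2182302 in the Coptic calendar is 29 Paopi 979 AM.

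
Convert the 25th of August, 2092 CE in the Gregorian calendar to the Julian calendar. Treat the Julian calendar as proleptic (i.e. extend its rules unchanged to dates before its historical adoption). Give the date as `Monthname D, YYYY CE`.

August 12, 2092 CE

At this point the Julian calendar is 13 days behind the Gregorian.
25 August 2092 Gregorian − 13 days → 12 August 2092 Julian.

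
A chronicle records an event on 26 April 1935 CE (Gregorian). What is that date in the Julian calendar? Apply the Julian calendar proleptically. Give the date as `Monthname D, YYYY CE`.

For dates in this range the Gregorian date is 13 days ahead of the Julian.
26 April 1935 Gregorian − 13 days → 13 April 1935 Julian.

April 13, 1935 CE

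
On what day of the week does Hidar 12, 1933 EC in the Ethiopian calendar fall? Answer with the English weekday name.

Thursday

Equivalently 21 November 1940 Gregorian, JDN 2429955.
JDN 2429955 mod 7 = 3, and JDN 0 was a Monday, so this is a Thursday.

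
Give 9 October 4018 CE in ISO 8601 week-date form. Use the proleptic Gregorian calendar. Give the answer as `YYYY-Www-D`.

The weekday is Tuesday (ISO weekday 2).
That Tuesday belongs to ISO week 41 of ISO year 4018.

4018-W41-2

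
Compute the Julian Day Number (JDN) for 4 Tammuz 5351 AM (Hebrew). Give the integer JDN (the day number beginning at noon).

2302337

Equivalently 26 June 1591 (Gregorian).
JDN 2451545 is 1 January 2000 CE (Gregorian); the target day is −149208 days from there, so JDN = 2302337.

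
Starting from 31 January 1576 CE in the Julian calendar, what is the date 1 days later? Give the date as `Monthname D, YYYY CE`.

February 1, 1576 CE

JDN of 31 January 1576 CE = 2296722.
2296722 + 1 = 2296723.
JDN 2296723 in the Julian calendar is February 1, 1576 CE.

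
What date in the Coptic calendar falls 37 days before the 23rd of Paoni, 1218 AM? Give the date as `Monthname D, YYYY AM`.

Counting 37 days back from JDN 2269831 reaches JDN 2269794, which is Pashons 16, 1218 AM.

Pashons 16, 1218 AM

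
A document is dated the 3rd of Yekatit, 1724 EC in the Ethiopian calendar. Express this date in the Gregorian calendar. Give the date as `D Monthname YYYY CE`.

Julian Day Number of the source date = 2353699.
Converting JDN 2353699 to the Gregorian calendar gives 9 February 1732 CE.

9 February 1732 CE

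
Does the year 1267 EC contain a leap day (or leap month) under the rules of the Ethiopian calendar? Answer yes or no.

yes

1267 mod 4 = 3; in the Ethiopian calendar a year is leap when year mod 4 = 3, so it is a leap year.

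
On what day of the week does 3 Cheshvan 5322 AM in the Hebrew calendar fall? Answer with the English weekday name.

Monday

This is JDN 2291499 (23 October 1561 Gregorian).
2291499 ≡ 0 (mod 7); counting from Monday = 0 gives Monday.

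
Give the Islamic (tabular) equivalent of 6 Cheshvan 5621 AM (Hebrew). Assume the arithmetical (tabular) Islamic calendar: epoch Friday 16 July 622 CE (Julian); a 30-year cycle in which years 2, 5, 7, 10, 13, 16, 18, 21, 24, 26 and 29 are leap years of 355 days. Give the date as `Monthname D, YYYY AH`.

The source date corresponds to 22 October 1860 in the Gregorian calendar (JDN 2400706).
That day falls on 6 Rabi' al-Thani 1277 AH in the tabular Islamic calendar.

Rabi' al-Thani 6, 1277 AH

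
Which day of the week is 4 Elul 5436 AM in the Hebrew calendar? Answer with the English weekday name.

This is JDN 2333432 (13 August 1676 Gregorian).
2333432 ≡ 3 (mod 7); counting from Monday = 0 gives Thursday.

Thursday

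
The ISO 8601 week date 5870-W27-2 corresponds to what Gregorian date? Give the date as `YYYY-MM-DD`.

5870-07-05

ISO week 1 of 5870 is the week containing the first Thursday of 5870.
Week 27, day 2 (Tuesday) lands on 5870-07-05.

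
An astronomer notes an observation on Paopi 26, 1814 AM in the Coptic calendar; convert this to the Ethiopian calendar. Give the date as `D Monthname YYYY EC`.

The source date corresponds to 5 November 2097 in the Gregorian calendar (JDN 2487283).
That day falls on 26 Tikimt 2090 EC in the Ethiopian calendar.

26 Tikimt 2090 EC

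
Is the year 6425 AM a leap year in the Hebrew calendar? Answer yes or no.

yes

Hebrew year 6425 is year 3 of its 19-year Metonic cycle; leap years are at positions 3, 6, 8, 11, 14, 17, 19, so it is a leap year (13 months).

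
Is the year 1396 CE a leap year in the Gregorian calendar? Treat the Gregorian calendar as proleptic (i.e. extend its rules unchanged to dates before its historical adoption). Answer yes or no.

1396 is divisible by 4 and not by 100, so it is a leap year.

yes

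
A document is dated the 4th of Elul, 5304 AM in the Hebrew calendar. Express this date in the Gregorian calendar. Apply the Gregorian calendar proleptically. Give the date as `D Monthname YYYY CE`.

2 September 1544 CE

Julian Day Number of the source date = 2285239.
Converting JDN 2285239 to the Gregorian calendar gives 2 September 1544 CE.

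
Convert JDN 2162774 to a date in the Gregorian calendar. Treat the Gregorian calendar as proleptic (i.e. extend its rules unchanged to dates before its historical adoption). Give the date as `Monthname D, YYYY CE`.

Counting from JDN 2299161 = 15 Oct 1582 gives an offset of -136387 days.

May 16, 1209 CE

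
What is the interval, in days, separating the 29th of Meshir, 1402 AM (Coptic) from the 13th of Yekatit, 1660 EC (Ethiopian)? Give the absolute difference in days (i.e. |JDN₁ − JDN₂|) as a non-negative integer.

JDN of the first date = 2336923.
JDN of the second date = 2330333.
|2330333 − 2336923| = 6590.

6590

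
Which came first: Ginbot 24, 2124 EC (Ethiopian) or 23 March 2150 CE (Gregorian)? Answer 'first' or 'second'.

first

First date → JDN 2499910; second date → JDN 2506413.
JDN 2499910 < JDN 2506413, so the first date is earlier.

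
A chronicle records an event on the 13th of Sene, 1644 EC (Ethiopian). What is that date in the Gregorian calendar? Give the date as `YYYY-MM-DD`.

Julian Day Number of the source date = 2324609.
Converting JDN 2324609 to the Gregorian calendar gives 17 June 1652 CE.

1652-06-17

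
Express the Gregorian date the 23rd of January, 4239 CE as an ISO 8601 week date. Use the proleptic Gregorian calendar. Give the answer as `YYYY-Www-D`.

4239-W04-3

The weekday is Wednesday (ISO weekday 3).
That Wednesday belongs to ISO week 4 of ISO year 4239.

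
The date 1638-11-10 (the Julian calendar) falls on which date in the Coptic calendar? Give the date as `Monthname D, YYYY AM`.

Both dates share Julian Day Number 2319651; in the Coptic calendar that is 14 Hathor 1355 AM.

Hathor 14, 1355 AM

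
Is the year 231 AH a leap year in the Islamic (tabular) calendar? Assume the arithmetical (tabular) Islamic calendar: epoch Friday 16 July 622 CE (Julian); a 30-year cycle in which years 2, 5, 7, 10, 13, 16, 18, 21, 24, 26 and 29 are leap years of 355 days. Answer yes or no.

Year 231 AH is year 21 of its 30-year cycle; leap positions are 2, 5, 7, 10, 13, 16, 18, 21, 24, 26, 29, so it is a leap year (355 days).

yes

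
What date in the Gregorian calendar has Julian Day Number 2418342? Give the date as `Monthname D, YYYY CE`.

February 4, 1909 CE

Counting from JDN 2299161 = 15 Oct 1582 gives an offset of 119181 days.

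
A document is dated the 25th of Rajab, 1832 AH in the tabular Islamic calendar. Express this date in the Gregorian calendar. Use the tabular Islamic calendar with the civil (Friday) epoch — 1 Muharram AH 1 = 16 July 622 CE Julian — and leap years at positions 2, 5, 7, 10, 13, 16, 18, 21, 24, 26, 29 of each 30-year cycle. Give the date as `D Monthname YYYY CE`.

29 July 2399 CE

Julian Day Number of the source date = 2597486.
Converting JDN 2597486 to the Gregorian calendar gives 29 July 2399 CE.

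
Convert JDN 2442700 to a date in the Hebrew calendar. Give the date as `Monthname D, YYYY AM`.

JDN 2442700 is 14 October 1975 in the Gregorian calendar.
In the Hebrew calendar that day is Cheshvan 9, 5736 AM.

Cheshvan 9, 5736 AM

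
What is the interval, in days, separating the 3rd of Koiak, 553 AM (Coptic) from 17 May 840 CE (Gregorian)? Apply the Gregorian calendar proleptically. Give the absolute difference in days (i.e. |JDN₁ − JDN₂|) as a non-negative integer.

First date → JDN 2026740; second date → JDN 2028001.
The interval is |2026740 − 2028001| = 1261 days.

1261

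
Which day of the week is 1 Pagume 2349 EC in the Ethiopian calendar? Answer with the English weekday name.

Monday

Equivalently 9 September 2357 Gregorian, JDN 2582188.
Since JDN mod 7 = 0 (0 = Monday), the day is Monday.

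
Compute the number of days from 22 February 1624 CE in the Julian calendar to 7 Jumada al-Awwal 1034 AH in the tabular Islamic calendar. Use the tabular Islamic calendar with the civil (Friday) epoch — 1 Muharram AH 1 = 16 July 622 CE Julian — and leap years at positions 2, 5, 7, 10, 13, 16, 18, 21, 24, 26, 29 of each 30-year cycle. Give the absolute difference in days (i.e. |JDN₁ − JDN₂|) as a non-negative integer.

349

First date → JDN 2314276; second date → JDN 2314625.
The interval is |2314276 − 2314625| = 349 days.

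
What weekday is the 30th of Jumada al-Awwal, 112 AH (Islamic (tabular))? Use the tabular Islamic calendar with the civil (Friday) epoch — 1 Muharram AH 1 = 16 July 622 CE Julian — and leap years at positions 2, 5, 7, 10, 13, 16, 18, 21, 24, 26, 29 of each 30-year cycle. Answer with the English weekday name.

Equivalently 24 August 730 Gregorian, JDN 1987922.
1987922 ≡ 6 (mod 7); counting from Monday = 0 gives Sunday.

Sunday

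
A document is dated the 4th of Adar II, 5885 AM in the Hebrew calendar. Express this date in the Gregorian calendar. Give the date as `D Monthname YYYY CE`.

10 March 2125 CE

Julian Day Number of the source date = 2497269.
Converting JDN 2497269 to the Gregorian calendar gives 10 March 2125 CE.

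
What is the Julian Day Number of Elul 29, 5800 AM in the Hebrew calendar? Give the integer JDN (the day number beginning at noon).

In the Gregorian calendar the same day is 7 September 2040.
JDN 2400001 is 17 November 1858 CE (Gregorian), MJD 0; the target day is +66404 days from there, so JDN = 2466405.

2466405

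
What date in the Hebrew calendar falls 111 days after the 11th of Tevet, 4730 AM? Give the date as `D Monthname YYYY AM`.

4 Iyar 4730 AM

JDN of the 11th of Tevet, 4730 AM = 2075343.
2075343 + 111 = 2075454.
JDN 2075454 in the Hebrew calendar is 4 Iyar 4730 AM.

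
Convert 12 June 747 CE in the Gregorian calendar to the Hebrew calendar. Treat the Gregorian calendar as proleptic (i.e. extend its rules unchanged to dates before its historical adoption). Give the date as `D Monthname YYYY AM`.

Julian Day Number of the source date = 1994058.
Converting JDN 1994058 to the Hebrew calendar gives 26 Sivan 4507 AM.

26 Sivan 4507 AM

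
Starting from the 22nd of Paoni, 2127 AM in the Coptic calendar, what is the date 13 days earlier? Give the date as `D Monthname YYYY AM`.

Counting 13 days back from JDN 2601842 reaches JDN 2601829, which is 9 Paoni 2127 AM.

9 Paoni 2127 AM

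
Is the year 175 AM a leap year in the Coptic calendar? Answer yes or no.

175 mod 4 = 3; in the Coptic calendar a year is leap when year mod 4 = 3, so it is a leap year.

yes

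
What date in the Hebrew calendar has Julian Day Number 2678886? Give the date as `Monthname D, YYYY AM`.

Sivan 9, 6382 AM

JDN 2678886 is 10 June 2622 in the Gregorian calendar.
In the Hebrew calendar that day is Sivan 9, 6382 AM.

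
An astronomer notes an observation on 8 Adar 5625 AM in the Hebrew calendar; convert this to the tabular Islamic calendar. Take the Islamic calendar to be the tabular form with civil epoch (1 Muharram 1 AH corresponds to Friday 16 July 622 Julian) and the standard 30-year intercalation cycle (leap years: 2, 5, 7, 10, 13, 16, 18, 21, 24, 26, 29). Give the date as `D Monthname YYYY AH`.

Julian Day Number of the source date = 2402302.
Converting JDN 2402302 to the tabular Islamic calendar gives 8 Shawwal 1281 AH.

8 Shawwal 1281 AH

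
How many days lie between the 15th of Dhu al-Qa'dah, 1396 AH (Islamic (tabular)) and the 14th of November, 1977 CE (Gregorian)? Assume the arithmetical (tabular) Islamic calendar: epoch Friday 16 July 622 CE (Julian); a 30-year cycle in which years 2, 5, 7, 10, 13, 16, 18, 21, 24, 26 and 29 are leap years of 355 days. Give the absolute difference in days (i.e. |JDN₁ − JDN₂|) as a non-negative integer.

372

First date → JDN 2443090; second date → JDN 2443462.
The interval is |2443090 − 2443462| = 372 days.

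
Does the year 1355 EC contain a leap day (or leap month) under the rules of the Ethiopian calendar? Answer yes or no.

1355 mod 4 = 3; in the Ethiopian calendar a year is leap when year mod 4 = 3, so it is a leap year.

yes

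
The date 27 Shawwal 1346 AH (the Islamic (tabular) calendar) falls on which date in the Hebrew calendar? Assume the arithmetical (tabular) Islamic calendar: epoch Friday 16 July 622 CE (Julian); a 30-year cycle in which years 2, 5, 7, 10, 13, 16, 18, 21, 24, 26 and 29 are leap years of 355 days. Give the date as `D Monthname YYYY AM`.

28 Nisan 5688 AM

The source date corresponds to 18 April 1928 in the Gregorian calendar (JDN 2425355).
That day falls on 28 Nisan 5688 AM in the Hebrew calendar.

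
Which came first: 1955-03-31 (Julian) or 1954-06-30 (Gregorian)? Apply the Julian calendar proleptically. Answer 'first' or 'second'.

The two dates have Julian Day Numbers 2435211 and 2434924 respectively.
Since 2434924 < 2435211, the second date comes first.

second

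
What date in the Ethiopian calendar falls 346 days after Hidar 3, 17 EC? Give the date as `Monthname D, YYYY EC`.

JDN of Hidar 3, 17 EC = 1730127.
1730127 + 346 = 1730473.
JDN 1730473 in the Ethiopian calendar is Tikimt 14, 18 EC.

Tikimt 14, 18 EC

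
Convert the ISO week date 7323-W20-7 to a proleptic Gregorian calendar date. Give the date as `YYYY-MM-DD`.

7323-05-23

ISO week 1 of 7323 is the week containing the first Thursday of 7323.
Week 20, day 7 (Sunday) lands on 7323-05-23.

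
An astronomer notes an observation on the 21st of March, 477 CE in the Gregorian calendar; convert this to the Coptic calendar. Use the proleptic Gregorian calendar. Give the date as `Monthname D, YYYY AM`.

Both dates share Julian Day Number 1895361; in the Coptic calendar that is 24 Paremhat 193 AM.

Paremhat 24, 193 AM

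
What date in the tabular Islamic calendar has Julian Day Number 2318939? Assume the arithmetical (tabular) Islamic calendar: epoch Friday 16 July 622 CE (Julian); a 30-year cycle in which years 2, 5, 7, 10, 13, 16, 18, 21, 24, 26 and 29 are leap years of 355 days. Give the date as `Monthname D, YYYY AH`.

Rajab 10, 1046 AH

The Gregorian equivalent of JDN 2318939 is 8 December 1636.
In the tabular Islamic calendar that day is Rajab 10, 1046 AH.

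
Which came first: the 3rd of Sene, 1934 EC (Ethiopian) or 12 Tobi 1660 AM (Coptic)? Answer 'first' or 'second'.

first

Converting both to JDN: 2430521 vs 2431111; the smaller is the first.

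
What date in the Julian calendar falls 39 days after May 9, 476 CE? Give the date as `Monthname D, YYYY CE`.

June 17, 476 CE

The starting date is JDN 1895046; 1895046 + 39 = 1895085.
JDN 1895085 corresponds to June 17, 476 CE.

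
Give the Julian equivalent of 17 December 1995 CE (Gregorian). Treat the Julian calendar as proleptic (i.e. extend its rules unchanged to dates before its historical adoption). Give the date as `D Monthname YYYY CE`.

At this point the Julian calendar is 13 days behind the Gregorian.
17 December 1995 Gregorian − 13 days → 4 December 1995 Julian.

4 December 1995 CE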